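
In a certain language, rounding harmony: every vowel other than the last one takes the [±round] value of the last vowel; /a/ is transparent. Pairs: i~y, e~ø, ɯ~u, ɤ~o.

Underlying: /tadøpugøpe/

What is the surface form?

[tadepɯgepe]

/ø/ harmonizes with /e/ ([-round]) → [e]
/u/ harmonizes with /e/ ([-round]) → [ɯ]
/ø/ harmonizes with /e/ ([-round]) → [e]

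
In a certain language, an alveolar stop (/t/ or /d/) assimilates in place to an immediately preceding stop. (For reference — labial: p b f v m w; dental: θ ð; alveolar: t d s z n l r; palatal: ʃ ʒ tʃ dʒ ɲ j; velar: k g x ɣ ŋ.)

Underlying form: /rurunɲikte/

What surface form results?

/t/ after /k/ (velar) → [k]

[rurunɲikke]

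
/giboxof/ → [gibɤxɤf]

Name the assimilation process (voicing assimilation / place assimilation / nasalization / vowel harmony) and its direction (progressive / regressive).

/o/→[ɤ] /o/→[ɤ].
Vowels agree with the first vowel, so the harmony is progressive.

vowel harmony, progressive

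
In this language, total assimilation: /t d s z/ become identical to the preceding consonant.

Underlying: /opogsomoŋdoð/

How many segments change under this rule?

/s/ after /g/ → [g] (total assimilation)
/d/ after /ŋ/ → [ŋ] (total assimilation)
2 segments change.

2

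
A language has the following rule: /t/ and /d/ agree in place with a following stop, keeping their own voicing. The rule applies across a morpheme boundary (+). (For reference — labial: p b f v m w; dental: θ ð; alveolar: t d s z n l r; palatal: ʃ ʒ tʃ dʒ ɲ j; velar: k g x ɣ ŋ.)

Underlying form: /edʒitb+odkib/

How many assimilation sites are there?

/t/ before /b/ (labial) → [p]
/d/ before /k/ (velar) → [g]
2 segments change.

2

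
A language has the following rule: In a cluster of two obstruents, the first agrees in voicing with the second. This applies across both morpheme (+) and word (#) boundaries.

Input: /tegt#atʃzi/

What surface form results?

/g/ before /t/ (voiceless) → [k]
/tʃ/ before /z/ (voiced) → [dʒ]

[tekt#adʒzi]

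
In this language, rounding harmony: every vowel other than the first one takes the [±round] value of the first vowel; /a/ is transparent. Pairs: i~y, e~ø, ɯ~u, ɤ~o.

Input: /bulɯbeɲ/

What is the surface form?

[bulubøɲ]

/ɯ/ harmonizes with /u/ ([+round]) → [u]
/e/ harmonizes with /u/ ([+round]) → [ø]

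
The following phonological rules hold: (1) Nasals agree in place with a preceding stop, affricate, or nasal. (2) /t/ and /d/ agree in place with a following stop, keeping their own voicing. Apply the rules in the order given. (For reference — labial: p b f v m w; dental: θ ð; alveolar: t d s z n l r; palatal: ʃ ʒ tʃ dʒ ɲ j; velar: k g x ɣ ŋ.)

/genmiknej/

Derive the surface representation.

[gennikŋej]

Rule 1: /m/ after /n/ (alveolar) → [n]
Rule 1: /n/ after /k/ (velar) → [ŋ]
After rule 1: gennikŋej
Rule 2: no segment meets the rule's conditions; no change.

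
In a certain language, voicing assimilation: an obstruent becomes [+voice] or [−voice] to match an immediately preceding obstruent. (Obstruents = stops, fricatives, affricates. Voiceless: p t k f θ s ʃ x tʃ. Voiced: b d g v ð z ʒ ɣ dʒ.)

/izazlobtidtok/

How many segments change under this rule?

2

/t/ after /b/ (voiced) → [d]
/t/ after /d/ (voiced) → [d]
2 segments change.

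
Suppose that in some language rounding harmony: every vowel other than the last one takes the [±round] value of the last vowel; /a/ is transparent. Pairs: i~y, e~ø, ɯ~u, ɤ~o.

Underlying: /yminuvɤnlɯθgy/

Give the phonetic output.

/i/ harmonizes with /y/ ([+round]) → [y]
/ɤ/ harmonizes with /y/ ([+round]) → [o]
/ɯ/ harmonizes with /y/ ([+round]) → [u]

[ymynuvonluθgy]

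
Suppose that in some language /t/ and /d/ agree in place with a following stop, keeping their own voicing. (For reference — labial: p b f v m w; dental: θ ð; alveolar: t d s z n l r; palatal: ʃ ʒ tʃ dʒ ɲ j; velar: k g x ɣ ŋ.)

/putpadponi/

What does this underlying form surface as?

[puppabponi]

/t/ before /p/ (labial) → [p]
/d/ before /p/ (labial) → [b]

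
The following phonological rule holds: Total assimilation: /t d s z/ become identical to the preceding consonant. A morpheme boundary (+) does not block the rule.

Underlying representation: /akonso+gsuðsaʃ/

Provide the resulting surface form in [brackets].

[akonno+gguððaʃ]

/s/ after /n/ → [n] (total assimilation)
/s/ after /g/ → [g] (total assimilation)
/s/ after /ð/ → [ð] (total assimilation)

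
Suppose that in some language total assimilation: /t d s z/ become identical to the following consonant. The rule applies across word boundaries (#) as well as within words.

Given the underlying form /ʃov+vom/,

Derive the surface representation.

no segment meets the rule's conditions; no change.

[ʃov+vom]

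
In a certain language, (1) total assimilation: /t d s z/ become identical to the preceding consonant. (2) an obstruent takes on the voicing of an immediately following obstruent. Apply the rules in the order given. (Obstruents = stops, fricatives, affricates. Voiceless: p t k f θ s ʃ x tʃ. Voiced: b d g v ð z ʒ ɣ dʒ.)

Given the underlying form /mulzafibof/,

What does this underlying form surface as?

[mullafibof]

Rule 1: /z/ after /l/ → [l] (total assimilation)
After rule 1: mullafibof
Rule 2: no segment meets the rule's conditions; no change.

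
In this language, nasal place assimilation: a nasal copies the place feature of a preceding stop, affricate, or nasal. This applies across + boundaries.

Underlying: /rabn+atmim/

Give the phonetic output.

[rabm+atnim]

/n/ after /b/ (labial) → [m]
/m/ after /t/ (alveolar) → [n]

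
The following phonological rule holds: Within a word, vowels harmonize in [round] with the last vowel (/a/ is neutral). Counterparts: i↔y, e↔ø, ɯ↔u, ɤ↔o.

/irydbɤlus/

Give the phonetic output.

[yrydbolus]

/i/ harmonizes with /u/ ([+round]) → [y]
/ɤ/ harmonizes with /u/ ([+round]) → [o]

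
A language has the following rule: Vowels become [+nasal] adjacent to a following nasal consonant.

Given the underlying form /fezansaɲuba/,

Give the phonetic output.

[fezãnsãɲuba]

/a/ before nasal /n/ → [ã]
/a/ before nasal /ɲ/ → [ã]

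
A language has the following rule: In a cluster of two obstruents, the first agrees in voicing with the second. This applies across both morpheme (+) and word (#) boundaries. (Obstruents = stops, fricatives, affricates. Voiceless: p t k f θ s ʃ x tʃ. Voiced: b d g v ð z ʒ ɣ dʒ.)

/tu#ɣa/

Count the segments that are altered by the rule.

No segment meets the rule's conditions.

0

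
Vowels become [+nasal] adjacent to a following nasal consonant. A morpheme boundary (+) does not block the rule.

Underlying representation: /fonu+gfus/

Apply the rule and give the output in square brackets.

[fõnu+gfus]

/o/ before nasal /n/ → [õ]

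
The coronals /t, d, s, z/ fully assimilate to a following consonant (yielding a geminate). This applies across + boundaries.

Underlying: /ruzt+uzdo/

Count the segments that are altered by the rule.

2

/z/ before /t/ → [t] (total assimilation)
/z/ before /d/ → [d] (total assimilation)
2 segments change.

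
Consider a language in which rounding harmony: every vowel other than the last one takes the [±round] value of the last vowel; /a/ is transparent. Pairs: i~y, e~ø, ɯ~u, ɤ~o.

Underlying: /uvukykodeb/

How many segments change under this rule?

4

/u/ harmonizes with /e/ ([-round]) → [ɯ]
/u/ harmonizes with /e/ ([-round]) → [ɯ]
/y/ harmonizes with /e/ ([-round]) → [i]
/o/ harmonizes with /e/ ([-round]) → [ɤ]
4 segments change.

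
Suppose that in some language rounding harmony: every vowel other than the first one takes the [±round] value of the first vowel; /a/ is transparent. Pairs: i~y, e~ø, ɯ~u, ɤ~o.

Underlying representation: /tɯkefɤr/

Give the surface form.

no segment meets the rule's conditions; no change.

[tɯkefɤr]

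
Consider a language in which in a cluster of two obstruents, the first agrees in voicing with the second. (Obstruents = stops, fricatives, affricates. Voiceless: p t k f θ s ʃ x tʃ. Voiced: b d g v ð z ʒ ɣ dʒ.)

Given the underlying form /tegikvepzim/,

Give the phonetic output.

[tegigvebzim]

/k/ before /v/ (voiced) → [g]
/p/ before /z/ (voiced) → [b]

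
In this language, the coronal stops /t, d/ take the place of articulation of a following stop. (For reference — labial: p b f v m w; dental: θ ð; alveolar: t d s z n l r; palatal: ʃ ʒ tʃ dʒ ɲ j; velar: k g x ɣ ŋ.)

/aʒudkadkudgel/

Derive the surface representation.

/d/ before /k/ (velar) → [g]
/d/ before /k/ (velar) → [g]
/d/ before /g/ (velar) → [g]

[aʒugkagkuggel]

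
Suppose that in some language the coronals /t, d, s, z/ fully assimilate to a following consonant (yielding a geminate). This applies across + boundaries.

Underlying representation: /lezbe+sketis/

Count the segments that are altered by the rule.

/z/ before /b/ → [b] (total assimilation)
/s/ before /k/ → [k] (total assimilation)
2 segments change.

2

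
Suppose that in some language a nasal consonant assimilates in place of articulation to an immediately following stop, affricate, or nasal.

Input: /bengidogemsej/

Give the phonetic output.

/n/ before /g/ (velar) → [ŋ]

[beŋgidogemsej]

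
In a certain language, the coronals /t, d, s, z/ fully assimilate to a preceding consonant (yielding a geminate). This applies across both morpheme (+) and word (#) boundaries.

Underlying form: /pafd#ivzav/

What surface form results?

[paff#ivvav]

/d/ after /f/ → [f] (total assimilation)
/z/ after /v/ → [v] (total assimilation)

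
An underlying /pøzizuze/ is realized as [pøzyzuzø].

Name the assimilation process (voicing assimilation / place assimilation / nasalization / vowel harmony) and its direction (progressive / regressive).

/i/→[y] /e/→[ø].
Vowels agree with the first vowel, so the harmony is progressive.

vowel harmony, progressive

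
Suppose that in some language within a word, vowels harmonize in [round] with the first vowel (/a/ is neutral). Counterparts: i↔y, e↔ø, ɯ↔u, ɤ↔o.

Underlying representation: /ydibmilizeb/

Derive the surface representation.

[ydybmylyzøb]

/i/ harmonizes with /y/ ([+round]) → [y]
/i/ harmonizes with /y/ ([+round]) → [y]
/i/ harmonizes with /y/ ([+round]) → [y]
/e/ harmonizes with /y/ ([+round]) → [ø]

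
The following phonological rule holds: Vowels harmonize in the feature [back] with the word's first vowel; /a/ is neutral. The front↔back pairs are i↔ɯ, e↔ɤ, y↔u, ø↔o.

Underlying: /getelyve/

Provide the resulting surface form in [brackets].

no segment meets the rule's conditions; no change.

[getelyve]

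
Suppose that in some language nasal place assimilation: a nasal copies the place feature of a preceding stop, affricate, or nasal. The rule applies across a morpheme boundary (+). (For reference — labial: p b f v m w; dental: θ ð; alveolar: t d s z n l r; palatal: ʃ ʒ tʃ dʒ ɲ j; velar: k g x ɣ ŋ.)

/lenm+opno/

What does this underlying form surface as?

[lenn+opmo]

/m/ after /n/ (alveolar) → [n]
/n/ after /p/ (labial) → [m]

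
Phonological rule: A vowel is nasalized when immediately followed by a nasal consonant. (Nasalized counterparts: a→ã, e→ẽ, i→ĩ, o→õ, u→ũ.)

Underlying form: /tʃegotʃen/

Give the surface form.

[tʃegotʃẽn]

/e/ before nasal /n/ → [ẽ]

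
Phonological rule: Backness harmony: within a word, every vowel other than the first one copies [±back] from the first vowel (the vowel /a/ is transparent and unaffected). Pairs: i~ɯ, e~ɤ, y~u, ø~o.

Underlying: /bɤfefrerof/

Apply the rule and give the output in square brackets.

[bɤfɤfrɤrof]

/e/ harmonizes with /ɤ/ ([+back]) → [ɤ]
/e/ harmonizes with /ɤ/ ([+back]) → [ɤ]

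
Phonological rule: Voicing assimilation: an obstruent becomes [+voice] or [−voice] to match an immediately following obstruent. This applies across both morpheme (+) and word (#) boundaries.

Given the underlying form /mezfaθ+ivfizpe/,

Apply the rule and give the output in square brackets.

/z/ before /f/ (voiceless) → [s]
/v/ before /f/ (voiceless) → [f]
/z/ before /p/ (voiceless) → [s]

[mesfaθ+iffispe]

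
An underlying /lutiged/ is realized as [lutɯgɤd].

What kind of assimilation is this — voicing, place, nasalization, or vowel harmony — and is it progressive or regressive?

/i/→[ɯ] /e/→[ɤ].
Vowels agree with the first vowel, so the harmony is progressive.

vowel harmony, progressive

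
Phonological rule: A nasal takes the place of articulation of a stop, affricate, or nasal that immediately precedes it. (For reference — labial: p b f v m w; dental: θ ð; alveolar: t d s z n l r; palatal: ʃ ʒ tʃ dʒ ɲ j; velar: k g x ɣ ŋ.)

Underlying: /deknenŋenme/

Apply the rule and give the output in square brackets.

[dekŋennenne]

/n/ after /k/ (velar) → [ŋ]
/ŋ/ after /n/ (alveolar) → [n]
/m/ after /n/ (alveolar) → [n]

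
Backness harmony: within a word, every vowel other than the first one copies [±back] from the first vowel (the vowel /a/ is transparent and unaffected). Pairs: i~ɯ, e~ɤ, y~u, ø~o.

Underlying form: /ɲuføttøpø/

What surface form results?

[ɲufottopo]

/ø/ harmonizes with /u/ ([+back]) → [o]
/ø/ harmonizes with /u/ ([+back]) → [o]
/ø/ harmonizes with /u/ ([+back]) → [o]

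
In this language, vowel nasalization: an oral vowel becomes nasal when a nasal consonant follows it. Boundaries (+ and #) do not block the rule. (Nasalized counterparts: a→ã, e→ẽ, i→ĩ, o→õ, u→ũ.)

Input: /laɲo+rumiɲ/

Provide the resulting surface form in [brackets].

/a/ before nasal /ɲ/ → [ã]
/u/ before nasal /m/ → [ũ]
/i/ before nasal /ɲ/ → [ĩ]

[lãɲo+rũmĩɲ]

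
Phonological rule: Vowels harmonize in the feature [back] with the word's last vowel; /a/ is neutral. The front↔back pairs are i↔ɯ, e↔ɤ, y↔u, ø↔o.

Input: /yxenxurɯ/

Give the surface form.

[uxɤnxurɯ]

/y/ harmonizes with /ɯ/ ([+back]) → [u]
/e/ harmonizes with /ɯ/ ([+back]) → [ɤ]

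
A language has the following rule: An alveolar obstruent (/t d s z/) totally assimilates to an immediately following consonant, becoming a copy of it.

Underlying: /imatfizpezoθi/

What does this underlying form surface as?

[imaffippezoθi]

/t/ before /f/ → [f] (total assimilation)
/z/ before /p/ → [p] (total assimilation)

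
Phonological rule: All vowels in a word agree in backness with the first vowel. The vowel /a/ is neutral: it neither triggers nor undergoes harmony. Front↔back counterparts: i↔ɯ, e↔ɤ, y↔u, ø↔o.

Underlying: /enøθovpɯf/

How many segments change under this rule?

/o/ harmonizes with /e/ ([-back]) → [ø]
/ɯ/ harmonizes with /e/ ([-back]) → [i]
2 segments change.

2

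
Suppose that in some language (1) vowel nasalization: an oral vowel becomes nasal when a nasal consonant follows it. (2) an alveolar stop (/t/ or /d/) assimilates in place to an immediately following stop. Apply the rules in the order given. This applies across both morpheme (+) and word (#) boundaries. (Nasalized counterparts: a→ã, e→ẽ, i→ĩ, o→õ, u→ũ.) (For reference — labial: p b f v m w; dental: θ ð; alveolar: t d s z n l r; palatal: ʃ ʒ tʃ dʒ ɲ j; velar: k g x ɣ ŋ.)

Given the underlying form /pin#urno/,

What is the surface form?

Rule 1: /i/ before nasal /n/ → [ĩ]
After rule 1: pĩn#urno
Rule 2: no segment meets the rule's conditions; no change.

[pĩn#urno]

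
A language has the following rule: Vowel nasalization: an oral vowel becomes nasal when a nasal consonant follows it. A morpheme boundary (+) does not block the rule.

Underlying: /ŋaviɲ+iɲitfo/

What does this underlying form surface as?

[ŋavĩɲ+ĩɲitfo]

/i/ before nasal /ɲ/ → [ĩ]
/i/ before nasal /ɲ/ → [ĩ]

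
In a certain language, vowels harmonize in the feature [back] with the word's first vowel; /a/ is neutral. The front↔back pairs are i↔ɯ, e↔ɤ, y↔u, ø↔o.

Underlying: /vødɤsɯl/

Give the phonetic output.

[vødesil]

/ɤ/ harmonizes with /ø/ ([-back]) → [e]
/ɯ/ harmonizes with /ø/ ([-back]) → [i]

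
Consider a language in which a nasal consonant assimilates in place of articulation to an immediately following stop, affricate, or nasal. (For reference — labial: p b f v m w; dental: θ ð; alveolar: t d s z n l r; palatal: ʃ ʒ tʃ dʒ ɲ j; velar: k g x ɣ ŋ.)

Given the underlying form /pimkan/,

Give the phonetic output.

[piŋkan]

/m/ before /k/ (velar) → [ŋ]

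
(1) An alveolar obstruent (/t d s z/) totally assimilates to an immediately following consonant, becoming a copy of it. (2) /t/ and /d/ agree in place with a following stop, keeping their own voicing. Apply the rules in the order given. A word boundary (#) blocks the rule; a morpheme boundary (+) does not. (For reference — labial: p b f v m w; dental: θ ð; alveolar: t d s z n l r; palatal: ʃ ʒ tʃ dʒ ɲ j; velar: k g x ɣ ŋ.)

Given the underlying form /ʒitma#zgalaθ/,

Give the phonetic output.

[ʒimma#ggalaθ]

Rule 1: /t/ before /m/ → [m] (total assimilation)
Rule 1: /z/ before /g/ → [g] (total assimilation)
After rule 1: ʒimma#ggalaθ
Rule 2: no segment meets the rule's conditions; no change.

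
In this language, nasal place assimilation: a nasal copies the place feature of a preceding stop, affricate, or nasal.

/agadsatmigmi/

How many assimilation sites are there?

/m/ after /t/ (alveolar) → [n]
/m/ after /g/ (velar) → [ŋ]
2 segments change.

2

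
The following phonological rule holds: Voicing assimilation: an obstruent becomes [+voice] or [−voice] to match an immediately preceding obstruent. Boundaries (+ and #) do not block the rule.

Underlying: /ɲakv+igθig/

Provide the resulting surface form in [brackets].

[ɲakf+igðig]

/v/ after /k/ (voiceless) → [f]
/θ/ after /g/ (voiced) → [ð]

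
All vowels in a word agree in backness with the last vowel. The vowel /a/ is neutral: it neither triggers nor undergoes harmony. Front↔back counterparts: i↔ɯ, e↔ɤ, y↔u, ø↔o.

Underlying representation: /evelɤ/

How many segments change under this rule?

/e/ harmonizes with /ɤ/ ([+back]) → [ɤ]
/e/ harmonizes with /ɤ/ ([+back]) → [ɤ]
2 segments change.

2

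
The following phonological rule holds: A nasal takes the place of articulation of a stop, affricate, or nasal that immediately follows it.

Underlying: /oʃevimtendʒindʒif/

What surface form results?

[oʃevinteɲdʒiɲdʒif]

/m/ before /t/ (alveolar) → [n]
/n/ before /dʒ/ (palatal) → [ɲ]
/n/ before /dʒ/ (palatal) → [ɲ]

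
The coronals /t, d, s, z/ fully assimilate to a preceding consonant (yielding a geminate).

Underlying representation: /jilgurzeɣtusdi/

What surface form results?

[jilgurreɣɣussi]

/z/ after /r/ → [r] (total assimilation)
/t/ after /ɣ/ → [ɣ] (total assimilation)
/d/ after /s/ → [s] (total assimilation)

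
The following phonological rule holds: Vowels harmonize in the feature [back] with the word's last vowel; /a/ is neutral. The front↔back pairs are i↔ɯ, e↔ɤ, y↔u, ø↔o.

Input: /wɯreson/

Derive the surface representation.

[wɯrɤson]

/e/ harmonizes with /o/ ([+back]) → [ɤ]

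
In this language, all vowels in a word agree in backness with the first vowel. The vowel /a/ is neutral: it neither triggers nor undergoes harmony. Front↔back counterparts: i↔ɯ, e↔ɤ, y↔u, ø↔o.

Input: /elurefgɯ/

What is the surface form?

[elyrefgi]

/u/ harmonizes with /e/ ([-back]) → [y]
/ɯ/ harmonizes with /e/ ([-back]) → [i]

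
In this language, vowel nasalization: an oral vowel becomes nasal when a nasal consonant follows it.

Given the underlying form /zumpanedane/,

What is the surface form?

[zũmpãnedãne]

/u/ before nasal /m/ → [ũ]
/a/ before nasal /n/ → [ã]
/a/ before nasal /n/ → [ã]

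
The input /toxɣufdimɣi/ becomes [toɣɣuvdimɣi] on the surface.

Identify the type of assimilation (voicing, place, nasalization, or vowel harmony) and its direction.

/x/→[ɣ] /f/→[v].
Each target copies a feature from the following segment, so the direction is regressive.

voicing assimilation, regressive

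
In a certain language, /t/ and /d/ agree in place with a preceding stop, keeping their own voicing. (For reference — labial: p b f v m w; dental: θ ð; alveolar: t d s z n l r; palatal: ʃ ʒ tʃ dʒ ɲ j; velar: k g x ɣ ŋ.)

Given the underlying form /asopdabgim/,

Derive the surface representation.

/d/ after /p/ (labial) → [b]

[asopbabgim]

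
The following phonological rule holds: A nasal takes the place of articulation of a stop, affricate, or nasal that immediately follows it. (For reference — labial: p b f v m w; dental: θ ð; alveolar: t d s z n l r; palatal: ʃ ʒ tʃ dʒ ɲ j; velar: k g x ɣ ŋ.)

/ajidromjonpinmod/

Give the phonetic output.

[ajidromjompimmod]

/n/ before /p/ (labial) → [m]
/n/ before /m/ (labial) → [m]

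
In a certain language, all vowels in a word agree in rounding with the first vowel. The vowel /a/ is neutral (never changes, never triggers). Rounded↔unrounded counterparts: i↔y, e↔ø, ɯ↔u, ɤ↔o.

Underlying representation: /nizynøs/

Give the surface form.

/y/ harmonizes with /i/ ([-round]) → [i]
/ø/ harmonizes with /i/ ([-round]) → [e]

[nizines]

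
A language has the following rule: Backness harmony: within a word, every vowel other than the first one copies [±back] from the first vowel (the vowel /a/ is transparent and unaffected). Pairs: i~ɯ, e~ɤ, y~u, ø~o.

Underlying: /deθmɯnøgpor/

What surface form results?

[deθminøgpør]

/ɯ/ harmonizes with /e/ ([-back]) → [i]
/o/ harmonizes with /e/ ([-back]) → [ø]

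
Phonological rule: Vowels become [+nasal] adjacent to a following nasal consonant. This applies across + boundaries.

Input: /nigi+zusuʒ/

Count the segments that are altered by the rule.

No segment meets the rule's conditions.

0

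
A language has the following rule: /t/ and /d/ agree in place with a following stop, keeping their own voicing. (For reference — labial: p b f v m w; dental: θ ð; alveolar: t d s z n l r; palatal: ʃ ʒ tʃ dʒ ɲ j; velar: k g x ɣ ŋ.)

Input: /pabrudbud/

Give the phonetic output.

[pabrubbud]

/d/ before /b/ (labial) → [b]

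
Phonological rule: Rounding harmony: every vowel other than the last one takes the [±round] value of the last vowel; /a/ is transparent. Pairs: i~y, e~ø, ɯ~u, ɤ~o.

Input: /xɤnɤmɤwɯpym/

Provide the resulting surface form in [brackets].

/ɤ/ harmonizes with /y/ ([+round]) → [o]
/ɤ/ harmonizes with /y/ ([+round]) → [o]
/ɤ/ harmonizes with /y/ ([+round]) → [o]
/ɯ/ harmonizes with /y/ ([+round]) → [u]

[xonomowupym]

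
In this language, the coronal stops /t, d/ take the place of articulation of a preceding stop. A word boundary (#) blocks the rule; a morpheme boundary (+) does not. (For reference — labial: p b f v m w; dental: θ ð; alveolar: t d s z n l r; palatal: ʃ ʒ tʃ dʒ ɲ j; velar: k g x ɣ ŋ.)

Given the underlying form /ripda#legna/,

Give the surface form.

[ripba#legna]

/d/ after /p/ (labial) → [b]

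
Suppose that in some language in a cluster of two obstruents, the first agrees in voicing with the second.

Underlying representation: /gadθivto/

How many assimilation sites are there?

/d/ before /θ/ (voiceless) → [t]
/v/ before /t/ (voiceless) → [f]
2 segments change.

2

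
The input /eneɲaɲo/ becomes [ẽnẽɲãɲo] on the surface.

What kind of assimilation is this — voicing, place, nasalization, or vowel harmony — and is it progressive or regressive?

nasalization, regressive

/e/→[ẽ] /e/→[ẽ] /a/→[ã].
Each target copies a feature from the following segment, so the direction is regressive.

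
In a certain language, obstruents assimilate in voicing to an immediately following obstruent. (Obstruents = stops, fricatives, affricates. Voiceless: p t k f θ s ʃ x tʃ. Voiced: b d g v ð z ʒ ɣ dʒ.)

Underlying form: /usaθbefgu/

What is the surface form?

[usaðbevgu]

/θ/ before /b/ (voiced) → [ð]
/f/ before /g/ (voiced) → [v]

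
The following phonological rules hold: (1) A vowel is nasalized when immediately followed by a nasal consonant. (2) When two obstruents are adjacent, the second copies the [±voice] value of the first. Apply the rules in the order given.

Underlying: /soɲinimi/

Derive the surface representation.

Rule 1: /o/ before nasal /ɲ/ → [õ]
Rule 1: /i/ before nasal /n/ → [ĩ]
Rule 1: /i/ before nasal /m/ → [ĩ]
After rule 1: sõɲĩnĩmi
Rule 2: no segment meets the rule's conditions; no change.

[sõɲĩnĩmi]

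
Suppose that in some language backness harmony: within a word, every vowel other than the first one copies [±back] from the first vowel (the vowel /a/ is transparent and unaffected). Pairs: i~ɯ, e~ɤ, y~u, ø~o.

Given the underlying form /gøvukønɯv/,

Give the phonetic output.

[gøvykøniv]

/u/ harmonizes with /ø/ ([-back]) → [y]
/ɯ/ harmonizes with /ø/ ([-back]) → [i]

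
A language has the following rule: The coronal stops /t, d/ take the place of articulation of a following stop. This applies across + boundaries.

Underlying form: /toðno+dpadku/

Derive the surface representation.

[toðno+bpagku]

/d/ before /p/ (labial) → [b]
/d/ before /k/ (velar) → [g]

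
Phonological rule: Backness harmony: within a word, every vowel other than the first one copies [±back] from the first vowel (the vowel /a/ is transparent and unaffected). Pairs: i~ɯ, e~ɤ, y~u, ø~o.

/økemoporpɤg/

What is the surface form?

[økemøpørpeg]

/o/ harmonizes with /ø/ ([-back]) → [ø]
/o/ harmonizes with /ø/ ([-back]) → [ø]
/ɤ/ harmonizes with /ø/ ([-back]) → [e]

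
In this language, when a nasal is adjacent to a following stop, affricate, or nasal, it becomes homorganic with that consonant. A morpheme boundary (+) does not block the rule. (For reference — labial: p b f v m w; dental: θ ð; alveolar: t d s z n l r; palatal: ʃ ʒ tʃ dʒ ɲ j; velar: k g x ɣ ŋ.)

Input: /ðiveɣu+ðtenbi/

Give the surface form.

[ðiveɣu+ðtembi]

/n/ before /b/ (labial) → [m]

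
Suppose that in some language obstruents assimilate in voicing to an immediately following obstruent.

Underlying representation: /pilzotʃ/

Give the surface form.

[pilzotʃ]

no segment meets the rule's conditions; no change.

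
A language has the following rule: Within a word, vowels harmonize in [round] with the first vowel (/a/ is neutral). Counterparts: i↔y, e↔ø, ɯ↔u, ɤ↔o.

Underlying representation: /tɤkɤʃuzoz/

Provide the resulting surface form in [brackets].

[tɤkɤʃɯzɤz]

/u/ harmonizes with /ɤ/ ([-round]) → [ɯ]
/o/ harmonizes with /ɤ/ ([-round]) → [ɤ]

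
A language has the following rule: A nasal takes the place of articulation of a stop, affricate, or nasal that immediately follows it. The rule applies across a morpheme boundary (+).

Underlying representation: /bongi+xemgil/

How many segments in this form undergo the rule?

2

/n/ before /g/ (velar) → [ŋ]
/m/ before /g/ (velar) → [ŋ]
2 segments change.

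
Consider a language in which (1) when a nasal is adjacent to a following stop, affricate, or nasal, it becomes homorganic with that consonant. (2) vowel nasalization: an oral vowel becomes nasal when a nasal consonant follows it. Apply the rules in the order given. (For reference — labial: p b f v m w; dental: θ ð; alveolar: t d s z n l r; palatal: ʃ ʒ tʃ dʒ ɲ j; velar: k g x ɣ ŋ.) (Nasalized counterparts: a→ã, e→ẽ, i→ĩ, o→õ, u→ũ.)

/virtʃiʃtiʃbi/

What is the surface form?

[virtʃiʃtiʃbi]

Rule 1: no segment meets the rule's conditions; no change.
After rule 1: virtʃiʃtiʃbi
Rule 2: no segment meets the rule's conditions; no change.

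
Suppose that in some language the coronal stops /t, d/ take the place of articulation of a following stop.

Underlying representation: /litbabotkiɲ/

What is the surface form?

/t/ before /b/ (labial) → [p]
/t/ before /k/ (velar) → [k]

[lipbabokkiɲ]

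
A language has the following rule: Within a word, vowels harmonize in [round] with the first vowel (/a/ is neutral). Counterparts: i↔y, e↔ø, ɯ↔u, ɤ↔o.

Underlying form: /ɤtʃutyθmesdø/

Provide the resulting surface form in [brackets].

[ɤtʃɯtiθmesde]

/u/ harmonizes with /ɤ/ ([-round]) → [ɯ]
/y/ harmonizes with /ɤ/ ([-round]) → [i]
/ø/ harmonizes with /ɤ/ ([-round]) → [e]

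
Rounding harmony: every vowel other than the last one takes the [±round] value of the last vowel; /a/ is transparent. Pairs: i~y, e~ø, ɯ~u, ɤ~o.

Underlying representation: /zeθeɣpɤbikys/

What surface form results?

/e/ harmonizes with /y/ ([+round]) → [ø]
/e/ harmonizes with /y/ ([+round]) → [ø]
/ɤ/ harmonizes with /y/ ([+round]) → [o]
/i/ harmonizes with /y/ ([+round]) → [y]

[zøθøɣpobykys]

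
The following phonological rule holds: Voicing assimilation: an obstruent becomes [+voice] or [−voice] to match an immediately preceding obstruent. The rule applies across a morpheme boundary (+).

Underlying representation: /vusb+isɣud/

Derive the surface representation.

[vusp+isxud]

/b/ after /s/ (voiceless) → [p]
/ɣ/ after /s/ (voiceless) → [x]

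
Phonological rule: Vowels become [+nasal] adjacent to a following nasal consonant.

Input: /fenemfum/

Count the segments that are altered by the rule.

3

/e/ before nasal /n/ → [ẽ]
/e/ before nasal /m/ → [ẽ]
/u/ before nasal /m/ → [ũ]
3 segments change.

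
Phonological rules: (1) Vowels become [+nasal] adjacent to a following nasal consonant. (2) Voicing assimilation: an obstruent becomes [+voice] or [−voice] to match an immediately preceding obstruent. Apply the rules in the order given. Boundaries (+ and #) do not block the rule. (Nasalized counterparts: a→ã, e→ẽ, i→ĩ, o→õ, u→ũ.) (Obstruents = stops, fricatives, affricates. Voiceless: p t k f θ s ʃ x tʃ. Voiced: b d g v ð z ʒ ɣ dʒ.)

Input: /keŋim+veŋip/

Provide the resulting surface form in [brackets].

[kẽŋĩm+vẽŋip]

Rule 1: /e/ before nasal /ŋ/ → [ẽ]
Rule 1: /i/ before nasal /m/ → [ĩ]
Rule 1: /e/ before nasal /ŋ/ → [ẽ]
After rule 1: kẽŋĩm+vẽŋip
Rule 2: no segment meets the rule's conditions; no change.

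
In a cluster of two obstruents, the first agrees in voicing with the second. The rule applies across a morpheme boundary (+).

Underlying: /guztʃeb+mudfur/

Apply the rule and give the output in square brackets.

/z/ before /tʃ/ (voiceless) → [s]
/d/ before /f/ (voiceless) → [t]

[gustʃeb+mutfur]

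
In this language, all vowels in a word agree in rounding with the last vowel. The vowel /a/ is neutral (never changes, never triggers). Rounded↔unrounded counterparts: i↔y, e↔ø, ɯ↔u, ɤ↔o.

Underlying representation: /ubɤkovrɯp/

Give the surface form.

[ɯbɤkɤvrɯp]

/u/ harmonizes with /ɯ/ ([-round]) → [ɯ]
/o/ harmonizes with /ɯ/ ([-round]) → [ɤ]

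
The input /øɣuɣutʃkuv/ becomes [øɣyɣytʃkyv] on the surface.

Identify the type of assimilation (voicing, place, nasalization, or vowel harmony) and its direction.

vowel harmony, progressive

/u/→[y] /u/→[y] /u/→[y].
Vowels agree with the first vowel, so the harmony is progressive.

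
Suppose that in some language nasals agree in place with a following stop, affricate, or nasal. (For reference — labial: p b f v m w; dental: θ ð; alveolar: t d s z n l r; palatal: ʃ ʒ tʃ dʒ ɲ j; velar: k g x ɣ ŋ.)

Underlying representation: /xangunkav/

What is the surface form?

[xaŋguŋkav]

/n/ before /g/ (velar) → [ŋ]
/n/ before /k/ (velar) → [ŋ]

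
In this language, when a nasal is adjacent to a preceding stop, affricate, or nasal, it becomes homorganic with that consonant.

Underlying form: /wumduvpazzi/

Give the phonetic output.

no segment meets the rule's conditions; no change.

[wumduvpazzi]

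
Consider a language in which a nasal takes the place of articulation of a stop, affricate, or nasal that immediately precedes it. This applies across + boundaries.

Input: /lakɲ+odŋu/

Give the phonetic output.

/ɲ/ after /k/ (velar) → [ŋ]
/ŋ/ after /d/ (alveolar) → [n]

[lakŋ+odnu]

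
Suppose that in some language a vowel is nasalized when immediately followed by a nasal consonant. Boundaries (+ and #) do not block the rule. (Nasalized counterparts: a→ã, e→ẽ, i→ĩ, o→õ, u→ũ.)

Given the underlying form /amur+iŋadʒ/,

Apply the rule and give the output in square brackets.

[ãmur+ĩŋadʒ]

/a/ before nasal /m/ → [ã]
/i/ before nasal /ŋ/ → [ĩ]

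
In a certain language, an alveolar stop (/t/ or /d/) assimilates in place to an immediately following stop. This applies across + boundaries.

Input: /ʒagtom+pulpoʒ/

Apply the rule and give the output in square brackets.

no segment meets the rule's conditions; no change.

[ʒagtom+pulpoʒ]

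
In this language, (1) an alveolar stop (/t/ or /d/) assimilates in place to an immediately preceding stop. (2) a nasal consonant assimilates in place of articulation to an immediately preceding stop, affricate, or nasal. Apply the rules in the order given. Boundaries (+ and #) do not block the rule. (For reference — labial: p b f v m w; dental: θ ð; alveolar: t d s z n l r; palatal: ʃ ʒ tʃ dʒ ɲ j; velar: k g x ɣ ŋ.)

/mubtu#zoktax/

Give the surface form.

[mubpu#zokkax]

Rule 1: /t/ after /b/ (labial) → [p]
Rule 1: /t/ after /k/ (velar) → [k]
After rule 1: mubpu#zokkax
Rule 2: no segment meets the rule's conditions; no change.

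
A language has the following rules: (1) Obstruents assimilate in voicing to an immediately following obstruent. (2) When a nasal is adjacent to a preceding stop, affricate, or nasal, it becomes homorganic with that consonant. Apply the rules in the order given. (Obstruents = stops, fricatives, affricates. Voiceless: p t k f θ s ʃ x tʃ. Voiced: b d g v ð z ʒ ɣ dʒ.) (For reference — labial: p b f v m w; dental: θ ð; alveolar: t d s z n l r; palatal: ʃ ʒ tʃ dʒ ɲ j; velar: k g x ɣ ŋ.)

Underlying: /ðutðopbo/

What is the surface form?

Rule 1: /t/ before /ð/ (voiced) → [d]
Rule 1: /p/ before /b/ (voiced) → [b]
After rule 1: ðudðobbo
Rule 2: no segment meets the rule's conditions; no change.

[ðudðobbo]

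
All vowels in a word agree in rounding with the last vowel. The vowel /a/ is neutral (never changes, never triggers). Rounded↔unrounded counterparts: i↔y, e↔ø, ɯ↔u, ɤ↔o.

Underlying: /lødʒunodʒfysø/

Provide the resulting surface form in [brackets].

[lødʒunodʒfysø]

no segment meets the rule's conditions; no change.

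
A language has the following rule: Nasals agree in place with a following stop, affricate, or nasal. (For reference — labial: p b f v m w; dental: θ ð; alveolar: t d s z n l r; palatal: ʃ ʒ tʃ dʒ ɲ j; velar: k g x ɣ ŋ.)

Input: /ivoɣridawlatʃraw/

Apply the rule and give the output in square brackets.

no segment meets the rule's conditions; no change.

[ivoɣridawlatʃraw]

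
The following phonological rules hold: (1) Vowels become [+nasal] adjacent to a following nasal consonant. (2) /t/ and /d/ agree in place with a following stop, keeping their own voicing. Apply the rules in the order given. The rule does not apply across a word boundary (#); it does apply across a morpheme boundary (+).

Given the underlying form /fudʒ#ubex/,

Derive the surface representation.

Rule 1: no segment meets the rule's conditions; no change.
After rule 1: fudʒ#ubex
Rule 2: no segment meets the rule's conditions; no change.

[fudʒ#ubex]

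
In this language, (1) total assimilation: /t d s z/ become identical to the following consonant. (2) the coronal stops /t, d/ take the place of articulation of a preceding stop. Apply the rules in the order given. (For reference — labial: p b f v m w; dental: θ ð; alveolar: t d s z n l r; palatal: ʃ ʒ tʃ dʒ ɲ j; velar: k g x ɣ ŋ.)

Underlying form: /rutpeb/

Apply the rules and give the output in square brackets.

Rule 1: /t/ before /p/ → [p] (total assimilation)
After rule 1: ruppeb
Rule 2: no segment meets the rule's conditions; no change.

[ruppeb]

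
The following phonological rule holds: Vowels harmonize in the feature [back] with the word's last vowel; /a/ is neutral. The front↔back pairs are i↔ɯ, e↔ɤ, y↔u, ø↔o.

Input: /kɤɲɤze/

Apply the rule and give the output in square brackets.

[keɲeze]

/ɤ/ harmonizes with /e/ ([-back]) → [e]
/ɤ/ harmonizes with /e/ ([-back]) → [e]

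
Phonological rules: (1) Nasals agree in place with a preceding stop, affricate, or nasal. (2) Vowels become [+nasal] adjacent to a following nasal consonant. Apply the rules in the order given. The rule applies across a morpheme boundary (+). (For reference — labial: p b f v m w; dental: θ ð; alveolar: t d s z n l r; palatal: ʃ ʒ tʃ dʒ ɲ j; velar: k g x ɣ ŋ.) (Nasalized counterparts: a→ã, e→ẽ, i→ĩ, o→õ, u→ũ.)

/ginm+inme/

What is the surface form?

[gĩnn+ĩnne]

Rule 1: /m/ after /n/ (alveolar) → [n]
Rule 1: /m/ after /n/ (alveolar) → [n]
After rule 1: ginn+inne
Rule 2: /i/ before nasal /n/ → [ĩ]
Rule 2: /i/ before nasal /n/ → [ĩ]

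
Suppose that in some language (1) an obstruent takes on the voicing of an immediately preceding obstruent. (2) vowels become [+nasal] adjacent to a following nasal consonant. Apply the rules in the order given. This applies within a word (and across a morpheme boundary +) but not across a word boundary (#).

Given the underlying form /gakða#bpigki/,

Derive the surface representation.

[gakθa#bbiggi]

Rule 1: /ð/ after /k/ (voiceless) → [θ]
Rule 1: /p/ after /b/ (voiced) → [b]
Rule 1: /k/ after /g/ (voiced) → [g]
After rule 1: gakθa#bbiggi
Rule 2: no segment meets the rule's conditions; no change.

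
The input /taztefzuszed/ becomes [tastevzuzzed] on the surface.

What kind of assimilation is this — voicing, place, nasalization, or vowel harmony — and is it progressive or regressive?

/z/→[s] /f/→[v] /s/→[z].
Each target copies a feature from the following segment, so the direction is regressive.

voicing assimilation, regressive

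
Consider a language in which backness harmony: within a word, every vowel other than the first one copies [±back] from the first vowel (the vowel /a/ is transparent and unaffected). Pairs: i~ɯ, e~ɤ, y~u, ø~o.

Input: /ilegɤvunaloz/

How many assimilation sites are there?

/ɤ/ harmonizes with /i/ ([-back]) → [e]
/u/ harmonizes with /i/ ([-back]) → [y]
/o/ harmonizes with /i/ ([-back]) → [ø]
3 segments change.

3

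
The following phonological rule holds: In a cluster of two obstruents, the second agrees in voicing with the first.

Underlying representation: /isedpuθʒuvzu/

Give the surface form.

/p/ after /d/ (voiced) → [b]
/ʒ/ after /θ/ (voiceless) → [ʃ]

[isedbuθʃuvzu]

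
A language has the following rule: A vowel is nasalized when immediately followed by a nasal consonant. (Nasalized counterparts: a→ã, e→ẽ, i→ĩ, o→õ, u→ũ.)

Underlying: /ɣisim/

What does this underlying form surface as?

/i/ before nasal /m/ → [ĩ]

[ɣisĩm]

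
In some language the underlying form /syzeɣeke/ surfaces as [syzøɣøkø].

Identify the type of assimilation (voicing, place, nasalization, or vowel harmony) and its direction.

/e/→[ø] /e/→[ø] /e/→[ø].
Vowels agree with the first vowel, so the harmony is progressive.

vowel harmony, progressive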